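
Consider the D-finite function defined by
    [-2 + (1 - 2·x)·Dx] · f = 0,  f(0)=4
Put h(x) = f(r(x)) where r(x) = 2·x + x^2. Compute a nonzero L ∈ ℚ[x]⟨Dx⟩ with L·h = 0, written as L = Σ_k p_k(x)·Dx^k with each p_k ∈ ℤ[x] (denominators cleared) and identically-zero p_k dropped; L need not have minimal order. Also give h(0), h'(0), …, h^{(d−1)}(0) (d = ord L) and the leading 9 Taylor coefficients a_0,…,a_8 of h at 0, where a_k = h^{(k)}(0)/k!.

f: a_k = 4, 8, 16, 32, 64, 128, 256, 512, 1024, …
Change of var in L_f (x↦r) gives L₀.
L = (4 + 4·x) + (-1 + 4·x + 2·x^2)·Dx  (order 1).
h: a_k = 4, 16, 72, 320, 1424, 6336, 28192, 125440, 558144, …
ICs: h(0) = 4.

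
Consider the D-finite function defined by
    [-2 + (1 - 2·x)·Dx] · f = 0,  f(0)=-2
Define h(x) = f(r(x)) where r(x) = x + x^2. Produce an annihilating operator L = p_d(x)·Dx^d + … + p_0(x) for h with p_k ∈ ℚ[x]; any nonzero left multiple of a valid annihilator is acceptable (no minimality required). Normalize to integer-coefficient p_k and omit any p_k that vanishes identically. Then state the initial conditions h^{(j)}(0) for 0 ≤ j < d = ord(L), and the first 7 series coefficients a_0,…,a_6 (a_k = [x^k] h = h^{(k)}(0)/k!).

f: a_k = -2, -4, -8, -16, -32, -64, -128, …
h₀=f(r): pull back L_f along r ⇒ L₀.
L = (2 + 4·x) + (-1 + 2·x + 2·x^2)·Dx  (order 1).
h: a_k = -2, -4, -12, -32, -88, -240, -656, …
ICs: h(0) = -2.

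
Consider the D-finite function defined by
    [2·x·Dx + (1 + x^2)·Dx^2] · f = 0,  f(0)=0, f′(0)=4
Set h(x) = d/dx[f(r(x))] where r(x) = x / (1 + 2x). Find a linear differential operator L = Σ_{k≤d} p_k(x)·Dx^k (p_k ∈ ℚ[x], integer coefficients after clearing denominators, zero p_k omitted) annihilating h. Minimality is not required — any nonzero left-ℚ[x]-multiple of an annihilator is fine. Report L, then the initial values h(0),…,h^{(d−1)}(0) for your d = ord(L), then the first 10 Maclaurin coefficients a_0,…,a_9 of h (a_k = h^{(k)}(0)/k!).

L = (4 + 10·x) + (1 + 4·x + 5·x^2)·Dx  (order 1).
h: a_k = 4, -16, 44, -96, 164, -176, -116, 1344, -4796, 12464, …
ICs: h(0) = 4.

f: a_k = 0, 4, 0, -4/3, 0, 4/5, 0, -4/7, 0, 4/9, …
Change of var in L_f (x↦r) gives L₀.
h=h₀': d/dx-closure on L₀ ⇒ L.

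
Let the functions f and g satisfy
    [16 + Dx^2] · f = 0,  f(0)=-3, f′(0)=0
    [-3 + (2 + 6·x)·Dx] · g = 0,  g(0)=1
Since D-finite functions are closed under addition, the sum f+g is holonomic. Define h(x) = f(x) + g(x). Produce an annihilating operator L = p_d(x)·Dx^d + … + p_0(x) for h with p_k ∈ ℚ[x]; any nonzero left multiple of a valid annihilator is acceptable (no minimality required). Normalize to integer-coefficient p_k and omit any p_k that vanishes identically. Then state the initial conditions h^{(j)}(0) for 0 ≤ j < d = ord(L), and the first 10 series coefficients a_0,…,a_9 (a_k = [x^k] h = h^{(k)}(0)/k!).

f: a_k = -3, 0, 24, 0, -32, 0, 256/15, 0, -512/105, 0, …
g: a_k = 1, 3/2, -9/8, 27/16, -405/128, 1701/256, -15309/1024, 72171/2048, -2814669/32768, 14073345/65536, …
h₀=f+g: left-lcm gives L₀, ord ≤ 3.
L = (-4368 - 18432·x - 27648·x^2) + (1760 + 17568·x + 55296·x^2 + 55296·x^3)·Dx + (-273 - 1152·x - 1728·x^2)·Dx^2 + (110 + 1098·x + 3456·x^2 + 3456·x^3)·Dx^3  (order 3).
h: a_k = -2, 3/2, 183/8, 27/16, -4501/128, 1701/256, 32509/15360, 72171/2048, -312317461/3440640, 14073345/65536, …
ICs: h(0) = -2, h′(0) = 3/2, h′′(0) = 183/4.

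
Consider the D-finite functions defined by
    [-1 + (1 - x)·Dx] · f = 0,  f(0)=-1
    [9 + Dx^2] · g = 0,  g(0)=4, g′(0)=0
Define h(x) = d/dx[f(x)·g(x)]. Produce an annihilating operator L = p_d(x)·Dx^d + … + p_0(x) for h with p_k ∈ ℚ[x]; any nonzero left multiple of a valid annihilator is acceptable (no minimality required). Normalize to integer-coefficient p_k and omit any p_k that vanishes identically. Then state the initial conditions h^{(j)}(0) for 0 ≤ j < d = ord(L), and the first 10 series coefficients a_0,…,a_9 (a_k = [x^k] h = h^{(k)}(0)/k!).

L = (7 - 18·x + 9·x^2) + (-2 + 2·x)·Dx + (1 - 2·x + x^2)·Dx^2  (order 2).
h: a_k = -4, 28, 42, 2, 5/2, 273/10, 637/20, 4367/140, 39303/1120, 44399/1120, …
ICs: h(0) = -4, h′(0) = 28.

f: a_k = -1, -1, -1, -1, -1, -1, -1, -1, -1, -1, …
g: a_k = 4, 0, -18, 0, 27/2, 0, -81/20, 0, 729/1120, 0, …
Sym-product of L_f,L_g gives L₀ (≤ ord 2).
Derive L from L₀ (diff closure).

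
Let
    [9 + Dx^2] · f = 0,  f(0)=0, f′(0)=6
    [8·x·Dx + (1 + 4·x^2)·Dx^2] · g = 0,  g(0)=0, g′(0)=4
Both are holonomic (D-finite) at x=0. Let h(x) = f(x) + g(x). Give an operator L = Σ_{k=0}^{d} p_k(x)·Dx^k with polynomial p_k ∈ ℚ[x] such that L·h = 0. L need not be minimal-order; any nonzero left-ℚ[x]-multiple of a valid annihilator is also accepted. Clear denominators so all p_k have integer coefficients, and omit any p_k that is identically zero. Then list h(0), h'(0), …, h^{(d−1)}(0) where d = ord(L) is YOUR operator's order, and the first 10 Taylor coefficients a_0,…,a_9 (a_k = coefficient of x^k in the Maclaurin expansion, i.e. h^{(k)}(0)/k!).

f: a_k = 0, 6, 0, -9, 0, 81/20, 0, -243/280, 0, 243/2240, …
g: a_k = 0, 4, 0, -16/3, 0, 64/5, 0, -256/7, 0, 1024/9, …
L₀ := lclm(L_f,L_g); ord L₀ ≤ 2+2.
L = (-2808·x + 19008·x^3 + 10368·x^5)·Dx + (9 + 1548·x^2 + 7344·x^4 + 5184·x^6)·Dx^2 + (-312·x + 2112·x^3 + 1152·x^5)·Dx^3 + (1 + 172·x^2 + 816·x^4 + 576·x^6)·Dx^4  (order 4).
h: a_k = 0, 10, 0, -43/3, 0, 337/20, 0, -10483/280, 0, 2295947/20160, …
ICs: h(0) = 0, h′(0) = 10, h′′(0) = 0, h′′′(0) = -86.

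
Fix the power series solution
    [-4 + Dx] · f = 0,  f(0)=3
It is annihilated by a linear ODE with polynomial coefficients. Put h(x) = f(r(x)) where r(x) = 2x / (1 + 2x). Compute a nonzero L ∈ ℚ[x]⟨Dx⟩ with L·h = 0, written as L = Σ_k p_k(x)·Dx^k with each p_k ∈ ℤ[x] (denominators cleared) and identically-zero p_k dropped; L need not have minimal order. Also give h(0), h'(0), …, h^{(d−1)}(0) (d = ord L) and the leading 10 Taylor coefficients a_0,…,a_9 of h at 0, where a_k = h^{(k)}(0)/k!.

L = -8 + (1 + 4·x + 4·x^2)·Dx  (order 1).
h: a_k = 3, 24, 48, -32, -64, 896/5, -2816/15, -8704/105, 80896/105, -1697792/945, …
ICs: h(0) = 3.

f: a_k = 3, 12, 24, 32, 32, 128/5, 256/15, 1024/105, 512/105, 2048/945, …
Substitute x→r, Dx→(1/r')Dx; clear ⇒ L₀.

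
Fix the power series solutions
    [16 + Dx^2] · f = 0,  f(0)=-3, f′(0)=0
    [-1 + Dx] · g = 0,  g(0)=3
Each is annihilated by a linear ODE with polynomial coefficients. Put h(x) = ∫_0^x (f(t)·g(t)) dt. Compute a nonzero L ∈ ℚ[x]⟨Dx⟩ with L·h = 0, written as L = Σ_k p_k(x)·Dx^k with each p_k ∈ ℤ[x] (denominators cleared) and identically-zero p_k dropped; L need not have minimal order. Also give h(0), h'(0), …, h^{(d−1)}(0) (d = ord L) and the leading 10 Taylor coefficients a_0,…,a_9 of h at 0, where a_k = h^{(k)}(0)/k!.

f: a_k = -3, 0, 24, 0, -32, 0, 256/15, 0, -512/105, 0, …
g: a_k = 3, 3, 3/2, 1/2, 1/8, 1/40, 1/240, 1/1680, 1/13440, 1/120960, …
f·g: L₀ = L_f ⊗_s L_g, ord ≤ 2·1.
∫: right-multiply L₀ by Dx.
L = 17·Dx - 2·Dx^2 + Dx^3  (order 3).
h: a_k = 0, -9, -9/2, 45/2, 141/8, -483/40, -1121/80, 99/112, 20047/4480, 31679/40320, …
ICs: h(0) = 0, h′(0) = -9, h′′(0) = -9.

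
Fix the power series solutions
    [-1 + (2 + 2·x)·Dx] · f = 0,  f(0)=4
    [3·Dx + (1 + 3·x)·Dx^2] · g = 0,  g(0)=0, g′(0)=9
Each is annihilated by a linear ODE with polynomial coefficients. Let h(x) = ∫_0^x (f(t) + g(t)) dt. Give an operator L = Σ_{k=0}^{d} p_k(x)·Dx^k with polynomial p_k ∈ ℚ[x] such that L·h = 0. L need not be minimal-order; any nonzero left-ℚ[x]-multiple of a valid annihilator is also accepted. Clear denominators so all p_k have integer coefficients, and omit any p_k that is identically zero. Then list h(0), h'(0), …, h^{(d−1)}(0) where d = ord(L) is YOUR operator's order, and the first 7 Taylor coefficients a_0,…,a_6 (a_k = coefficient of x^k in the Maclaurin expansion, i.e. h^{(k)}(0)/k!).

f: a_k = 4, 2, -1/2, 1/4, -5/32, 7/64, -21/256, …
g: a_k = 0, 9, -27/2, 27, -243/4, 729/5, -729/2, …
L₀ := lclm(L_f,L_g); ord L₀ ≤ 1+2.
h=∫₀ˣh₀: take L = L₀·Dx.
L = (27 + 9·x)·Dx^2 + (69 + 126·x + 45·x^2)·Dx^3 + (10 + 46·x + 54·x^2 + 18·x^3)·Dx^4  (order 4).
h: a_k = 0, 4, 11/2, -14/3, 109/16, -1949/160, 46691/1920, …
ICs: h(0) = 0, h′(0) = 4, h′′(0) = 11, h′′′(0) = -28.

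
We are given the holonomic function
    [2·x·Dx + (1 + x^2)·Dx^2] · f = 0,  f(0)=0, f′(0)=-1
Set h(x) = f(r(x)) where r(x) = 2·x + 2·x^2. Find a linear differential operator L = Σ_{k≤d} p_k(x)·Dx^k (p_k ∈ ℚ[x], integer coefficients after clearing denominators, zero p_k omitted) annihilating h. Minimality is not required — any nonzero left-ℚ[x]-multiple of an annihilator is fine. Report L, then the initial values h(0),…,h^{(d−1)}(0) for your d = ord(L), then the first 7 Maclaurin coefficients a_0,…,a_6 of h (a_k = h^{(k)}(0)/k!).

f: a_k = 0, -1, 0, 1/3, 0, -1/5, 0, …
f∘r: x↦r, Dx↦Dx/r' in L_f ⇒ L₀.
L = (-2 + 8·x + 32·x^2 + 48·x^3 + 24·x^4)·Dx + (1 + 2·x + 4·x^2 + 16·x^3 + 20·x^4 + 8·x^5)·Dx^2  (order 2).
h: a_k = 0, -2, -2, 8/3, 8, 8/5, -88/3, …
ICs: h(0) = 0, h′(0) = -2.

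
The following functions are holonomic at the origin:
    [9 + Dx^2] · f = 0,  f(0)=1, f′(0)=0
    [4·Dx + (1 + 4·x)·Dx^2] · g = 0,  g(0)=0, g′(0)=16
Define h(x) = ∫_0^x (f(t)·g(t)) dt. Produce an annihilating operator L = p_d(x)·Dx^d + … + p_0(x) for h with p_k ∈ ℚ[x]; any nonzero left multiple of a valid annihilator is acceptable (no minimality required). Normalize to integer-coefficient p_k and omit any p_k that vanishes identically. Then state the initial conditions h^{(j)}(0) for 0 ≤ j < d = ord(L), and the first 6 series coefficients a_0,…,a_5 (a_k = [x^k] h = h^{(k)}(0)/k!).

f: a_k = 1, 0, -9/2, 0, 27/8, 0, …
g: a_k = 0, 16, -32, 256/3, -256, 4096/5, …
L₀ := L_f ⊗_s L_g (sym. prod.), ord ≤ 4.
Integrate: L := L₀·Dx.
L = (-2043 - 1296·x + 44064·x^2 + 186624·x^3 + 186624·x^4)·Dx + (72 + 5472·x + 31104·x^2 + 41472·x^3)·Dx^2 + (-182 + 864·x + 12096·x^2 + 41472·x^3 + 41472·x^4)·Dx^3 + (8 + 608·x + 3456·x^2 + 4608·x^3)·Dx^4 + (5 + 112·x + 800·x^2 + 2304·x^3 + 2304·x^4)·Dx^5  (order 5).
h: a_k = 0, 0, 8, -32/3, 10/3, -112/5, …
ICs: h(0) = 0, h′(0) = 0, h′′(0) = 16, h′′′(0) = -64, h′′′′(0) = 80.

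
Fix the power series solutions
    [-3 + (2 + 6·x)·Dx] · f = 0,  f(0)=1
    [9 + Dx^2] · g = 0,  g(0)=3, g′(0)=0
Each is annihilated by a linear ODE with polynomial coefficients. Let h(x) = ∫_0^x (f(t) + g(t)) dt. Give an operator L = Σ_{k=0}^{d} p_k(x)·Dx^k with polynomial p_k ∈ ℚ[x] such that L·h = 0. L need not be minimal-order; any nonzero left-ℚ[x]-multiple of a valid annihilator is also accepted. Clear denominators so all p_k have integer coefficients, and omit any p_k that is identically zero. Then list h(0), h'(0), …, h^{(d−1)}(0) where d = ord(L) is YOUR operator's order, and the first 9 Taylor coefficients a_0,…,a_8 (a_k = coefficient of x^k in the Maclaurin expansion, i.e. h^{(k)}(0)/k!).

f: a_k = 1, 3/2, -9/8, 27/16, -405/128, 1701/256, -15309/1024, 72171/2048, -2814669/32768, …
g: a_k = 3, 0, -27/2, 0, 81/8, 0, -243/80, 0, 2187/4480, …
L₀ := lclm(L_f,L_g); ord L₀ ≤ 1+2.
Integrate: L := L₀·Dx.
L = (-63 - 216·x - 324·x^2)·Dx + (18 + 198·x + 648·x^2 + 648·x^3)·Dx^2 + (-7 - 24·x - 36·x^2)·Dx^3 + (2 + 22·x + 72·x^2 + 72·x^3)·Dx^4  (order 4).
h: a_k = 0, 4, 3/4, -39/8, 27/64, 891/640, 567/512, -92097/35840, 72171/16384, …
ICs: h(0) = 0, h′(0) = 4, h′′(0) = 3/2, h′′′(0) = -117/4.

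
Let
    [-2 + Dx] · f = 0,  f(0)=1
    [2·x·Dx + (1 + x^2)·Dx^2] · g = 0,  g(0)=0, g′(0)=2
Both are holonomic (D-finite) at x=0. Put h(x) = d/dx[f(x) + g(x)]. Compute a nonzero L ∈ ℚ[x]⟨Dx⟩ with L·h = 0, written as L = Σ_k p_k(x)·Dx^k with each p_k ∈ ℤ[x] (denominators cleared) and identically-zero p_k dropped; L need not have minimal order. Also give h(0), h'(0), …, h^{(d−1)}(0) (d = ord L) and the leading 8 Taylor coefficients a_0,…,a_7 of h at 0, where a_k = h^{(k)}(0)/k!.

f: a_k = 1, 2, 2, 4/3, 2/3, 4/15, 4/45, 8/315, …
g: a_k = 0, 2, 0, -2/3, 0, 2/5, 0, -2/7, …
h₀=f+g: left-lcm gives L₀, ord ≤ 3.
Differentiate: ansatz ord ≤ ord L₀ ⇒ L.
L = (2 - 4·x - 6·x^2 - 4·x^3) + (-3 - x^2 - 2·x^4)·Dx + (1 + x + 2·x^2 + x^3 + x^4)·Dx^2  (order 2).
h: a_k = 4, 4, 2, 8/3, 10/3, 8/15, -82/45, 16/315, …
ICs: h(0) = 4, h′(0) = 4.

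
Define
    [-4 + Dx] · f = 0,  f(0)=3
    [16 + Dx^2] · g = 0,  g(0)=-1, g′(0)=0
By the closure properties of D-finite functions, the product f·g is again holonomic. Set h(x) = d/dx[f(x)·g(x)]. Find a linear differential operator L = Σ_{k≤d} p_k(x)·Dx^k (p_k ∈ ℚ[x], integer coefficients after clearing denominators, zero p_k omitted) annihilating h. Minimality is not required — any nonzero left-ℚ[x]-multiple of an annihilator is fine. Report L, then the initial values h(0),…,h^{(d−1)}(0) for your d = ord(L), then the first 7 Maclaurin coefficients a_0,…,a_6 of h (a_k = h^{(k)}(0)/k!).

f: a_k = 3, 12, 24, 32, 32, 128/5, 256/15, …
g: a_k = -1, 0, 8, 0, -32/3, 0, 256/45, …
Product ⇒ symmetric product L₀, ord ≤ 2.
Derive L from L₀ (diff closure).
L = 32 - 8·Dx + Dx^2  (order 2).
h: a_k = -12, 0, 192, 512, 512, 0, -8192/15, …
ICs: h(0) = -12, h′(0) = 0.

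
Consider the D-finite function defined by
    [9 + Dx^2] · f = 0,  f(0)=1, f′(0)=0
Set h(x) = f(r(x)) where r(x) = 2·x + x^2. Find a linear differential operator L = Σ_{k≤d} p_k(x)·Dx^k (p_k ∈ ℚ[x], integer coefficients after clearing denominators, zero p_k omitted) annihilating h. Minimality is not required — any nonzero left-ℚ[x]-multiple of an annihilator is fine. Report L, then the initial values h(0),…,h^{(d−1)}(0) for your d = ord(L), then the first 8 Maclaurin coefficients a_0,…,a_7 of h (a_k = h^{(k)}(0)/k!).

L = (36 + 108·x + 108·x^2 + 36·x^3) - Dx + (1 + x)·Dx^2  (order 2).
h: a_k = 1, 0, -18, -18, 99/2, 108, 81/5, -837/5, …
ICs: h(0) = 1, h′(0) = 0.

f: a_k = 1, 0, -9/2, 0, 27/8, 0, -81/80, 0, …
Change of var in L_f (x↦r) gives L₀.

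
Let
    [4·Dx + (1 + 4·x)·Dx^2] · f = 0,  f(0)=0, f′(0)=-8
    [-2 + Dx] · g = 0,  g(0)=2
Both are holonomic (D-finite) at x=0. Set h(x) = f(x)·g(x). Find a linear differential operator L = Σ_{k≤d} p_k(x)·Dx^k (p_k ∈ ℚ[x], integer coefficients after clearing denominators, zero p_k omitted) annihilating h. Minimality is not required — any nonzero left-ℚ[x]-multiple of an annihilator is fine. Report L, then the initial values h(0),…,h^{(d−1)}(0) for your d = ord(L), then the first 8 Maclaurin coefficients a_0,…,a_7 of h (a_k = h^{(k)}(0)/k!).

f: a_k = 0, -8, 16, -128/3, 128, -2048/5, 4096/3, -32768/7, …
g: a_k = 2, 4, 4, 8/3, 4/3, 8/15, 8/45, 16/315, …
f·g: L₀ = L_f ⊗_s L_g, ord ≤ 2·1.
L = (-4 + 16·x) - 16·x·Dx + (1 + 4·x)·Dx^2  (order 2).
h: a_k = 0, -16, 0, -160/3, 128, -6688/15, 13568/9, -1653056/315, …
ICs: h(0) = 0, h′(0) = -16.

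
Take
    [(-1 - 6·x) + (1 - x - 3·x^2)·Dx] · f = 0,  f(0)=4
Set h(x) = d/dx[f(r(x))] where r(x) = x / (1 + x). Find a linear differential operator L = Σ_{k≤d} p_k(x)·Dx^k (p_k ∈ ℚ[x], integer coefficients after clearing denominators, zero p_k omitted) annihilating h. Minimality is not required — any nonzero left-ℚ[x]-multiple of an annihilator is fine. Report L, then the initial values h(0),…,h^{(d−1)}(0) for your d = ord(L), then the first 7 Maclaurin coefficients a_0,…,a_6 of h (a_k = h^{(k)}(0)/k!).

f: a_k = 4, 4, 16, 28, 76, 160, 388, …
h₀=f(r): pull back L_f along r ⇒ L₀.
Differentiate: ansatz ord ≤ ord L₀ ⇒ L.
L = (6 + 18·x + 72·x^2 + 42·x^3) + (-1 - 9·x - 12·x^2 + 17·x^3 + 21·x^4)·Dx  (order 1).
h: a_k = 4, 24, 0, 144, -180, 864, -1764, …
ICs: h(0) = 4.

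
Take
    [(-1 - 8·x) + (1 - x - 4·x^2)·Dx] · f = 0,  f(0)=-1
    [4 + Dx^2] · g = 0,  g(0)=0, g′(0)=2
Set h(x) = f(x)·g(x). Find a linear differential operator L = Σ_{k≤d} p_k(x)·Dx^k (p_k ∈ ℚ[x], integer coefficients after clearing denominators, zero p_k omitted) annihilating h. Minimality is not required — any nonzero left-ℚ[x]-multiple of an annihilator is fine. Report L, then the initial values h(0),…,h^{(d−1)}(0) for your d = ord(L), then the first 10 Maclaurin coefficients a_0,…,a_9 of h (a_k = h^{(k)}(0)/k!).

f: a_k = -1, -1, -5, -9, -29, -65, -181, -441, -1165, -2929, …
g: a_k = 0, 2, 0, -4/3, 0, 4/15, 0, -8/315, 0, 4/2835, …
Sym-product of L_f,L_g gives L₀ (≤ ord 2).
L = (4 + 4·x + 16·x^2) + (2 + 16·x)·Dx + (-1 + x + 4·x^2)·Dx^2  (order 2).
h: a_k = 0, -2, -2, -26/3, -50/3, -258/5, -1774/15, -102262/315, -251278/315, -5942938/2835, …
ICs: h(0) = 0, h′(0) = -2.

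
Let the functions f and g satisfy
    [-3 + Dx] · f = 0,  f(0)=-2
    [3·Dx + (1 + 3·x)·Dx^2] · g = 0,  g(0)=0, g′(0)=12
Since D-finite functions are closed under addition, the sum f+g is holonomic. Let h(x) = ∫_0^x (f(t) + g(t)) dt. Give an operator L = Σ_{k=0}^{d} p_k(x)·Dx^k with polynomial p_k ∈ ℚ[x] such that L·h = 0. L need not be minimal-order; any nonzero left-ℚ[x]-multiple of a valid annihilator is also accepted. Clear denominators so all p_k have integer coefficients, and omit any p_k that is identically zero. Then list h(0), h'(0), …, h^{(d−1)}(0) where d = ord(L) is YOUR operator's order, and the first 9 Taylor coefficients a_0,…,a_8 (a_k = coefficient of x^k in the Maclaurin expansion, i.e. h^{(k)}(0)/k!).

f: a_k = -2, -6, -9, -9, -27/4, -81/20, -81/40, -243/280, -729/2240, …
g: a_k = 0, 12, -18, 36, -81, 972/5, -486, 8748/7, -6561/2, …
Sum ⇒ L₀ = lclm(L_f,L_g) in ℚ(x)⟨Dx⟩.
Integrate: L := L₀·Dx.
L = (-27 - 27·x)·Dx^2 + (3 - 18·x - 27·x^2)·Dx^3 + (2 + 9·x + 9·x^2)·Dx^4  (order 4).
h: a_k = 0, -2, 3, -9, 27/4, -351/20, 1269/40, -19521/280, 349677/2240, …
ICs: h(0) = 0, h′(0) = -2, h′′(0) = 6, h′′′(0) = -54.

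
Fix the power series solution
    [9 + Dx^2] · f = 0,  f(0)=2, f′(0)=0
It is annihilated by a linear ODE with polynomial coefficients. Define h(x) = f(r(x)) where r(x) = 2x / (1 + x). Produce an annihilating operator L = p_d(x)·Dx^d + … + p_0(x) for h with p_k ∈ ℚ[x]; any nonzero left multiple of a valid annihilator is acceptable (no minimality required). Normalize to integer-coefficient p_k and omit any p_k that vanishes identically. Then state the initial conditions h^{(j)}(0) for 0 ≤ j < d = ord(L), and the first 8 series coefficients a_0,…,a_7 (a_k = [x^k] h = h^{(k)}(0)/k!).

f: a_k = 2, 0, -9, 0, 27/4, 0, -81/40, 0, …
Change of var in L_f (x↦r) gives L₀.
L = 36 + (2 + 6·x + 6·x^2 + 2·x^3)·Dx + (1 + 4·x + 6·x^2 + 4·x^3 + x^4)·Dx^2  (order 2).
h: a_k = 2, 0, -36, 72, 0, -288, 3852/5, -5832/5, …
ICs: h(0) = 2, h′(0) = 0.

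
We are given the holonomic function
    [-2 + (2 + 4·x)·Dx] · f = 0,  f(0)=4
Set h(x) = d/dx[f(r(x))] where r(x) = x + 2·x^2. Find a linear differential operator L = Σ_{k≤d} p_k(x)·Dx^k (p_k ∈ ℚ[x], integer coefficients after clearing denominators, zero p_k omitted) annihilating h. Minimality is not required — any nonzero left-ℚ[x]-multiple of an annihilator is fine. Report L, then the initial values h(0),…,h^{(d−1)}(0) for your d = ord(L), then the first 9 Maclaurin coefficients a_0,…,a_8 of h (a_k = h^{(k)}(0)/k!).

f: a_k = 4, 4, -2, 2, -5/2, 7/2, -21/4, 33/4, -429/32, …
h₀=f(r): pull back L_f along r ⇒ L₀.
h₀' ⇒ L via d/dx closure of L₀.
L = 3 + (-1 - 6·x - 12·x^2 - 16·x^3)·Dx  (order 1).
h: a_k = 4, 12, -18, 6, 75/2, -171/2, 147/4, 867/4, -17037/32, …
ICs: h(0) = 4.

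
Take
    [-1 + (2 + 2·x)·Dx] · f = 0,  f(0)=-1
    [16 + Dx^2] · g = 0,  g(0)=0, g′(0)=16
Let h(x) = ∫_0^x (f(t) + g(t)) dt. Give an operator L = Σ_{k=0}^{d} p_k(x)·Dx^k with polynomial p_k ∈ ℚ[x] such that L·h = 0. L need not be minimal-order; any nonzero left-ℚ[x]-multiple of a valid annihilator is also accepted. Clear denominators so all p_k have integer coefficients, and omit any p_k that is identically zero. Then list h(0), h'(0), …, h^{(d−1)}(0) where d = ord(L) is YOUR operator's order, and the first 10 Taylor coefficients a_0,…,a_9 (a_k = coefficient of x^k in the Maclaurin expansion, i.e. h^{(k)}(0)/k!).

L = (-1072 - 2048·x - 1024·x^2)·Dx + (2016 + 6112·x + 6144·x^2 + 2048·x^3)·Dx^2 + (-67 - 128·x - 64·x^2)·Dx^3 + (126 + 382·x + 384·x^2 + 128·x^3)·Dx^4  (order 4).
h: a_k = 0, -1, 31/4, 1/24, -2051/192, 1/128, 130967/23040, 3/1024, -8399003/5160960, 143/98304, …
ICs: h(0) = 0, h′(0) = -1, h′′(0) = 31/2, h′′′(0) = 1/4.

f: a_k = -1, -1/2, 1/8, -1/16, 5/128, -7/256, 21/1024, -33/2048, 429/32768, -715/65536, …
g: a_k = 0, 16, 0, -128/3, 0, 512/15, 0, -4096/315, 0, 8192/2835, …
Weyl lclm of L_f,L_g ⇒ L₀ (ord ≤ 3).
Integrate: L := L₀·Dx.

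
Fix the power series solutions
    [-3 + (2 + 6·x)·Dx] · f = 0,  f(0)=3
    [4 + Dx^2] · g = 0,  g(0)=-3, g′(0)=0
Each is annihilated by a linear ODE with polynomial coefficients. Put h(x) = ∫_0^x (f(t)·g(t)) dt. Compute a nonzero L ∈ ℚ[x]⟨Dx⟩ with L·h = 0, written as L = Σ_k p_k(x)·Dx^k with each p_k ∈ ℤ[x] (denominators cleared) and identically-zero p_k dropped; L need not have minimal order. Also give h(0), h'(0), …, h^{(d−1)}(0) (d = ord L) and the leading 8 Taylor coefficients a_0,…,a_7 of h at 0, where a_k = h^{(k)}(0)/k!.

f: a_k = 3, 9/2, -27/8, 81/16, -1215/128, 5103/256, -45927/1024, 216513/2048, …
g: a_k = -3, 0, 6, 0, -2, 0, 4/15, 0, …
f·g: L₀ = L_f ⊗_s L_g, ord ≤ 1·2.
h=∫h₀ ⇒ L = L₀·Dx.
L = (43 + 96·x + 144·x^2)·Dx + (-12 - 36·x)·Dx^2 + (4 + 24·x + 36·x^2)·Dx^3  (order 3).
h: a_k = 0, -9, -27/4, 75/8, 189/64, 57/128, -3279/512, 435961/35840, …
ICs: h(0) = 0, h′(0) = -9, h′′(0) = -27/2.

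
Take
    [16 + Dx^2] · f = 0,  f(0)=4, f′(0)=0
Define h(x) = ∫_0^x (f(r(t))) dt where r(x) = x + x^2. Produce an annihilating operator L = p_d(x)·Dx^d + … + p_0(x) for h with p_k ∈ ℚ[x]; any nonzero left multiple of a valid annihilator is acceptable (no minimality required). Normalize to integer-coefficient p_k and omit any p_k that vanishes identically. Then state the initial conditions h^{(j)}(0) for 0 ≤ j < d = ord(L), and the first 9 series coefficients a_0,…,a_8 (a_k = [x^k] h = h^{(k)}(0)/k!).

f: a_k = 4, 0, -32, 0, 128/3, 0, -1024/45, 0, 2048/315, …
Change of var in L_f (x↦r) gives L₀.
∫: right-multiply L₀ by Dx.
L = (16 + 96·x + 192·x^2 + 128·x^3)·Dx - 2·Dx^2 + (1 + 2·x)·Dx^3  (order 3).
h: a_k = 0, 4, 0, -32/3, -16, 32/15, 256/9, 10496/315, 64/15, …
ICs: h(0) = 0, h′(0) = 4, h′′(0) = 0.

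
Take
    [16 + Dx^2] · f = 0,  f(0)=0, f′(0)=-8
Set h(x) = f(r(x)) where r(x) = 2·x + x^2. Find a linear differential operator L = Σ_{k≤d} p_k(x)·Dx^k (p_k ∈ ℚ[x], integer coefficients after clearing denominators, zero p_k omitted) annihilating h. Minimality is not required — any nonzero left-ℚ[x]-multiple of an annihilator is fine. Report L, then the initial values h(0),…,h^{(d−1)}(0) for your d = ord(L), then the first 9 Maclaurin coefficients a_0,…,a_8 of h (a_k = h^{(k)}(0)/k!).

L = (64 + 192·x + 192·x^2 + 64·x^3) - Dx + (1 + x)·Dx^2  (order 2).
h: a_k = 0, -16, -8, 512/3, 256, -6272/15, -1344, -167936/315, 100352/45, …
ICs: h(0) = 0, h′(0) = -16.

f: a_k = 0, -8, 0, 64/3, 0, -256/15, 0, 2048/315, 0, …
h₀=f(r): pull back L_f along r ⇒ L₀.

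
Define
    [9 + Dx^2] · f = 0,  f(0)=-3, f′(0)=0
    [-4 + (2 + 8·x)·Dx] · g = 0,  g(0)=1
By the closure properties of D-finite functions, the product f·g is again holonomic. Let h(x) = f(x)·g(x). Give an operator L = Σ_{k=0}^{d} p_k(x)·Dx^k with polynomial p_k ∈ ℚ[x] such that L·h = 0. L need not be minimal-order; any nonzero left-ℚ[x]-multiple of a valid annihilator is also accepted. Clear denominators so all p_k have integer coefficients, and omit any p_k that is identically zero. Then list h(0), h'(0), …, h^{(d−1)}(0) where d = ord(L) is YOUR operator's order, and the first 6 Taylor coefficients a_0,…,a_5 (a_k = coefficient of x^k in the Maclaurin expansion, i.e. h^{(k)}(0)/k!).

f: a_k = -3, 0, 27/2, 0, -81/8, 0, …
g: a_k = 1, 2, -2, 4, -10, 28, …
h₀=f·g: eliminate ⇒ L₀, order ≤ 2·1.
L = (21 + 72·x + 144·x^2) + (-4 - 16·x)·Dx + (1 + 8·x + 16·x^2)·Dx^2  (order 2).
h: a_k = -3, -6, 39/2, 15, -57/8, -201/4, …
ICs: h(0) = -3, h′(0) = -6.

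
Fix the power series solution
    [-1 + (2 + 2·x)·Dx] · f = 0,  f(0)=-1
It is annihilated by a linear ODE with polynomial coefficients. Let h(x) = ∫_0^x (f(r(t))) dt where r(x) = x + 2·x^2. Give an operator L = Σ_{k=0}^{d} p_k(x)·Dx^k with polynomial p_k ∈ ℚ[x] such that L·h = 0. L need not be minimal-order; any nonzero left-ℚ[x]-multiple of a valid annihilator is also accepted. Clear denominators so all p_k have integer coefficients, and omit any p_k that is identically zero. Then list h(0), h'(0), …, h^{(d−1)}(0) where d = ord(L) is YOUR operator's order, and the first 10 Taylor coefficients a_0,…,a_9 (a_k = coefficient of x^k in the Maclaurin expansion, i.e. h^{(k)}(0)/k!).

f: a_k = -1, -1/2, 1/8, -1/16, 5/128, -7/256, 21/1024, -33/2048, 429/32768, -715/65536, …
f∘r: x↦r, Dx↦Dx/r' in L_f ⇒ L₀.
∫: right-multiply L₀ by Dx.
L = (-1 - 4·x)·Dx + (2 + 2·x + 4·x^2)·Dx^2  (order 2).
h: a_k = 0, -1, -1/4, -7/24, 7/64, 21/640, -119/1536, 27/1024, 791/16384, -17843/294912, …
ICs: h(0) = 0, h′(0) = -1.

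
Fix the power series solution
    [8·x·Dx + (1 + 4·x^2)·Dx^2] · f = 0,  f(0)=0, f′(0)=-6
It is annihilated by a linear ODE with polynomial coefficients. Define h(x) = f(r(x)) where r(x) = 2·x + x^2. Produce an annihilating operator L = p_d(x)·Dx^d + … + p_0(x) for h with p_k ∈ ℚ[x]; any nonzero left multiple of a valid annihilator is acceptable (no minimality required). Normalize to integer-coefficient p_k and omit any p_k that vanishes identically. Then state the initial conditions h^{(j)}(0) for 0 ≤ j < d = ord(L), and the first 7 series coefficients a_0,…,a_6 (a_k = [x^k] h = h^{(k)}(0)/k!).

L = (-1 + 32·x + 64·x^2 + 48·x^3 + 12·x^4)·Dx + (1 + x + 16·x^2 + 32·x^3 + 20·x^4 + 4·x^5)·Dx^2  (order 2).
h: a_k = 0, -12, -6, 64, 96, -2832/5, -1528, …
ICs: h(0) = 0, h′(0) = -12.

f: a_k = 0, -6, 0, 8, 0, -96/5, 0, …
Change of var in L_f (x↦r) gives L₀.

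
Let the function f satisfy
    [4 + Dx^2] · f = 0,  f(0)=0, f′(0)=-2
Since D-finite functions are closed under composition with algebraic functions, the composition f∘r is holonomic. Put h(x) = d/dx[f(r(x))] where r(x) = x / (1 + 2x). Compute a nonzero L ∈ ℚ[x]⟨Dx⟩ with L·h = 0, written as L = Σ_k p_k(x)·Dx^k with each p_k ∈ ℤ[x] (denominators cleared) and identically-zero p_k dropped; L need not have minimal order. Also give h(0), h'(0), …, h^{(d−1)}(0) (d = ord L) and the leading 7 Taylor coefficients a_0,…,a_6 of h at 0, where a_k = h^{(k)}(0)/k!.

L = (28 + 96·x + 96·x^2) + (12 + 72·x + 144·x^2 + 96·x^3)·Dx + (1 + 8·x + 24·x^2 + 32·x^3 + 16·x^4)·Dx^2  (order 2).
h: a_k = -2, 8, -20, 32, -4/3, -240, 55448/45, …
ICs: h(0) = -2, h′(0) = 8.

f: a_k = 0, -2, 0, 4/3, 0, -4/15, 0, …
L₀ from L_f via x↦r, Dx↦r'^{-1}Dx.
h₀' ⇒ L via d/dx closure of L₀.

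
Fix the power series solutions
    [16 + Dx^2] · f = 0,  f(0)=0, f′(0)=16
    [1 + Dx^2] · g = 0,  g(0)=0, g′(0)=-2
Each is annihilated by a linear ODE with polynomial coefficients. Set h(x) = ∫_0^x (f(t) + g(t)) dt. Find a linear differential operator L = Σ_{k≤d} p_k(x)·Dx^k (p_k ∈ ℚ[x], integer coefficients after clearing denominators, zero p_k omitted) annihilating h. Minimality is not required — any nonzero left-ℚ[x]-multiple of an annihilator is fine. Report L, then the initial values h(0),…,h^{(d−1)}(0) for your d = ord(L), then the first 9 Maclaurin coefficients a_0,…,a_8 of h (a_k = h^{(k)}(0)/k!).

f: a_k = 0, 16, 0, -128/3, 0, 512/15, 0, -4096/315, 0, …
g: a_k = 0, -2, 0, 1/3, 0, -1/60, 0, 1/2520, 0, …
Weyl lclm of L_f,L_g ⇒ L₀ (ord ≤ 4).
∫: right-multiply L₀ by Dx.
L = 16·Dx + 17·Dx^3 + Dx^5  (order 5).
h: a_k = 0, 0, 7, 0, -127/12, 0, 2047/360, 0, -4681/2880, …
ICs: h(0) = 0, h′(0) = 0, h′′(0) = 14, h′′′(0) = 0, h′′′′(0) = -254.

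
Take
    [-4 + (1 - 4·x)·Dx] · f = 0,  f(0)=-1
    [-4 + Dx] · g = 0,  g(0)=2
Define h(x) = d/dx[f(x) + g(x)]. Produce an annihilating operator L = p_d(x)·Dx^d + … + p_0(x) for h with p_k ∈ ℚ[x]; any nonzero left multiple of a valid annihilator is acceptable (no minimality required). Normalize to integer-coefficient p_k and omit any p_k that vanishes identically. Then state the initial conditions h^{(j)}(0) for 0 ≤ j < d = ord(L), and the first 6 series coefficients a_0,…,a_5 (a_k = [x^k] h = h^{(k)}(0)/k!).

L = (64 + 128·x) + (-20 - 32·x + 64·x^2)·Dx + (1 - 16·x^2)·Dx^2  (order 2).
h: a_k = 4, 0, -128, -2816/3, -15104/3, -367616/15, …
ICs: h(0) = 4, h′(0) = 0.

f: a_k = -1, -4, -16, -64, -256, -1024, …
g: a_k = 2, 8, 16, 64/3, 64/3, 256/15, …
f+g: L₀ = lclm(L_f,L_g), ord ≤ 1+1.
h₀' ⇒ L via d/dx closure of L₀.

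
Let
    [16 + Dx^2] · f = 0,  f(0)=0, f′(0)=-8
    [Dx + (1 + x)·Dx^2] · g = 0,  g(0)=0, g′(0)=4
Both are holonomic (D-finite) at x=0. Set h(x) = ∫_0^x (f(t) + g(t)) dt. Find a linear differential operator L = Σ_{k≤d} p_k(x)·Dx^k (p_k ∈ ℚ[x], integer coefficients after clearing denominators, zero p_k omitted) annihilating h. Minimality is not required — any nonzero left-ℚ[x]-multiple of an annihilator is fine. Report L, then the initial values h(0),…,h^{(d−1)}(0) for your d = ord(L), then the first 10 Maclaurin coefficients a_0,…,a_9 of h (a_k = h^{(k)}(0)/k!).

L = (176 + 256·x + 128·x^2)·Dx^2 + (144 + 400·x + 384·x^2 + 128·x^3)·Dx^3 + (11 + 16·x + 8·x^2)·Dx^4 + (9 + 25·x + 24·x^2 + 8·x^3)·Dx^5  (order 5).
h: a_k = 0, 0, -2, -2/3, 17/3, -1/5, -122/45, -2/21, 557/630, -1/18, …
ICs: h(0) = 0, h′(0) = 0, h′′(0) = -4, h′′′(0) = -4, h′′′′(0) = 136.

f: a_k = 0, -8, 0, 64/3, 0, -256/15, 0, 2048/315, 0, -4096/2835, …
g: a_k = 0, 4, -2, 4/3, -1, 4/5, -2/3, 4/7, -1/2, 4/9, …
h₀=f+g: left-lcm gives L₀, ord ≤ 4.
∫: right-multiply L₀ by Dx.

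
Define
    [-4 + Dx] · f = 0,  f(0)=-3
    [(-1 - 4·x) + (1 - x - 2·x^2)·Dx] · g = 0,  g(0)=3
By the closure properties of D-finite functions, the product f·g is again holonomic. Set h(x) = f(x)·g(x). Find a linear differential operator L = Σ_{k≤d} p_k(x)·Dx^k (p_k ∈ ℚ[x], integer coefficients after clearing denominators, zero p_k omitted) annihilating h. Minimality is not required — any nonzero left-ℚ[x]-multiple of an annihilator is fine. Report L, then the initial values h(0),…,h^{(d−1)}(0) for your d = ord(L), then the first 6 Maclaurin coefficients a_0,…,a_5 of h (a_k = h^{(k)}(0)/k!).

f: a_k = -3, -12, -24, -32, -32, -128/5, …
g: a_k = 3, 3, 9, 15, 33, 63, …
L₀ := L_f ⊗_s L_g (sym. prod.), ord ≤ 1.
L = (5 - 8·x^2) + (-1 + x + 2·x^2)·Dx  (order 1).
h: a_k = -9, -45, -135, -321, -687, -7029/5, …
ICs: h(0) = -9.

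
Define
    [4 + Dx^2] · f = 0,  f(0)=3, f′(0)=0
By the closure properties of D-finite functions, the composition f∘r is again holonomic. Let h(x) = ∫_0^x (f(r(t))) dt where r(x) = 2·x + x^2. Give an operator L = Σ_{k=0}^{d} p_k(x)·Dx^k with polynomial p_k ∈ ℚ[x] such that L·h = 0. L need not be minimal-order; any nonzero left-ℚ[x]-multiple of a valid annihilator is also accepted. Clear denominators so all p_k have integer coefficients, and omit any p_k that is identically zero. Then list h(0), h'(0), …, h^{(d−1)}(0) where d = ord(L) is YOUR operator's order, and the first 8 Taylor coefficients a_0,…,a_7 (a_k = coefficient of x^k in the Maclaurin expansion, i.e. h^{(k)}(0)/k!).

f: a_k = 3, 0, -6, 0, 2, 0, -4/15, 0, …
Change of var in L_f (x↦r) gives L₀.
h=∫₀ˣh₀: take L = L₀·Dx.
L = (16 + 48·x + 48·x^2 + 16·x^3)·Dx - Dx^2 + (1 + x)·Dx^3  (order 3).
h: a_k = 0, 3, 0, -8, -6, 26/5, 32/3, 464/105, …
ICs: h(0) = 0, h′(0) = 3, h′′(0) = 0.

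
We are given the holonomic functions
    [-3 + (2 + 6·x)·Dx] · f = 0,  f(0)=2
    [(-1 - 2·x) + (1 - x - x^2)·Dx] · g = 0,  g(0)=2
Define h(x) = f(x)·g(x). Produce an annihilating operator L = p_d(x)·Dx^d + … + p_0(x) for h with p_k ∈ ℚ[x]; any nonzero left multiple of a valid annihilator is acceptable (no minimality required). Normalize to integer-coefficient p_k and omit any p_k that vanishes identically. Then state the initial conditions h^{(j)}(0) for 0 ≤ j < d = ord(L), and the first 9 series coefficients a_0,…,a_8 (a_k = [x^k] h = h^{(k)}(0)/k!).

f: a_k = 2, 3, -9/4, 27/8, -405/64, 1701/128, -15309/512, 72171/1024, -2814669/16384, …
g: a_k = 2, 2, 4, 6, 10, 16, 26, 42, 68, …
h₀=f·g: eliminate ⇒ L₀, order ≤ 1·1.
L = (5 + 7·x + 9·x^2) + (-2 - 4·x + 8·x^2 + 6·x^3)·Dx  (order 1).
h: a_k = 4, 10, 19/2, 105/4, 739/32, 4859/64, 10039/256, 131121/512, -395485/8192, …
ICs: h(0) = 4.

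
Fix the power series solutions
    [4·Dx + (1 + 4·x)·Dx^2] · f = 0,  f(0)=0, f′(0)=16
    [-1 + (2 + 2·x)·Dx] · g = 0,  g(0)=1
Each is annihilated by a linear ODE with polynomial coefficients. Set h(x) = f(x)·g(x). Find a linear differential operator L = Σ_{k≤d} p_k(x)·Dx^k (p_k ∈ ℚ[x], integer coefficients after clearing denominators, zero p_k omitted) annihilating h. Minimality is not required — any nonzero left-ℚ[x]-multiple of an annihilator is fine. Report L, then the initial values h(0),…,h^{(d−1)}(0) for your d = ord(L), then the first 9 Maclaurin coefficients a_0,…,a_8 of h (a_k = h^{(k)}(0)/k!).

f: a_k = 0, 16, -32, 256/3, -256, 4096/5, -8192/3, 65536/7, -32768, …
g: a_k = 1, 1/2, -1/8, 1/16, -5/128, 7/256, -21/1024, 33/2048, -429/32768, …
L₀ := L_f ⊗_s L_g (sym. prod.), ord ≤ 2.
L = (-5 + 4·x) + (12 + 12·x)·Dx + (4 + 24·x + 36·x^2 + 16·x^3)·Dx^2  (order 2).
h: a_k = 0, 16, -24, 202/3, -625/3, 81349/120, -547691/240, 52913387/6720, -372033667/13440, …
ICs: h(0) = 0, h′(0) = 16.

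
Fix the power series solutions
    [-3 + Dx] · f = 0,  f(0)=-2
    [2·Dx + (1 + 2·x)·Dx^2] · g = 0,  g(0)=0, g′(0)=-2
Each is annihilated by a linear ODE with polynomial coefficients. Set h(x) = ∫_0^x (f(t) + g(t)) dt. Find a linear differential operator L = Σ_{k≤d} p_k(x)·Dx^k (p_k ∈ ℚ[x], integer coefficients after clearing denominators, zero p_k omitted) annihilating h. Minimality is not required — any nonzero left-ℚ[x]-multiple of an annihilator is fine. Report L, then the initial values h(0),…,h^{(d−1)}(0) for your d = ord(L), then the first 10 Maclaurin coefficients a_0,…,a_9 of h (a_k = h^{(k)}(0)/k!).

f: a_k = -2, -6, -9, -9, -27/4, -81/20, -81/40, -243/280, -729/2240, -243/2240, …
g: a_k = 0, -2, 2, -8/3, 4, -32/5, 32/3, -128/7, 32, -512/9, …
Sum ⇒ L₀ = lclm(L_f,L_g) in ℚ(x)⟨Dx⟩.
∫: right-multiply L₀ by Dx.
L = (-42 - 36·x)·Dx^2 + (-1 - 36·x - 36·x^2)·Dx^3 + (5 + 16·x + 12·x^2)·Dx^4  (order 4).
h: a_k = 0, -2, -4, -7/3, -35/12, -11/20, -209/120, 1037/840, -5363/2240, 70951/20160, …
ICs: h(0) = 0, h′(0) = -2, h′′(0) = -8, h′′′(0) = -14.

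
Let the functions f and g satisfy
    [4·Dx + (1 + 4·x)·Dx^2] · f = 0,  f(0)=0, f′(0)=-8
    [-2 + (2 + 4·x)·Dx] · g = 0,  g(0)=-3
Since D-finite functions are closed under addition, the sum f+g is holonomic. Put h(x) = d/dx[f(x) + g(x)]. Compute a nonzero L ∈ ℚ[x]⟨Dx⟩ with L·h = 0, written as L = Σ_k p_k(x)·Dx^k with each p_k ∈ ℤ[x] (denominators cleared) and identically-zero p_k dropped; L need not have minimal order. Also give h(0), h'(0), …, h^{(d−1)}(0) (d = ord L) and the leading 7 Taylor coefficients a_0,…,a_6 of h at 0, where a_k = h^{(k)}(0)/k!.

f: a_k = 0, -8, 16, -128/3, 128, -2048/5, 4096/3, …
g: a_k = -3, -3, 3/2, -3/2, 15/8, -21/8, 63/16, …
Weyl lclm of L_f,L_g ⇒ L₀ (ord ≤ 3).
h=h₀': d/dx-closure on L₀ ⇒ L.
L = (20 + 16·x) + (29 + 104·x + 80·x^2)·Dx + (3 + 22·x + 48·x^2 + 32·x^3)·Dx^2  (order 2).
h: a_k = -11, 35, -265/2, 1039/2, -16489/8, 65725/8, -524981/16, …
ICs: h(0) = -11, h′(0) = 35.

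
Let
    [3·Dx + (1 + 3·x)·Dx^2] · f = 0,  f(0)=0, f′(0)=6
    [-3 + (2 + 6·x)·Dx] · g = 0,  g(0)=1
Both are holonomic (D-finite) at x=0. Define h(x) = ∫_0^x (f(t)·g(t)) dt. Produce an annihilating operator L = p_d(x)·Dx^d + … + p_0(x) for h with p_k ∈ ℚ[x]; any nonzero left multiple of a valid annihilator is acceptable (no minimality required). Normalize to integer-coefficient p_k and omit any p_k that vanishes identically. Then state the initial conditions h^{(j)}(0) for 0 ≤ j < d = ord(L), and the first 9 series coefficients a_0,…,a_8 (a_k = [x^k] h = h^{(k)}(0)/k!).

L = 9·Dx + (4 + 24·x + 36·x^2)·Dx^3  (order 3).
h: a_k = 0, 0, 3, 0, -9/16, 27/20, -1917/640, 7533/1120, -2218347/143360, …
ICs: h(0) = 0, h′(0) = 0, h′′(0) = 6.

f: a_k = 0, 6, -9, 18, -81/2, 486/5, -243, 4374/7, -6561/4, …
g: a_k = 1, 3/2, -9/8, 27/16, -405/128, 1701/256, -15309/1024, 72171/2048, -2814669/32768, …
Product ⇒ symmetric product L₀, ord ≤ 2.
h=∫₀ˣh₀: take L = L₀·Dx.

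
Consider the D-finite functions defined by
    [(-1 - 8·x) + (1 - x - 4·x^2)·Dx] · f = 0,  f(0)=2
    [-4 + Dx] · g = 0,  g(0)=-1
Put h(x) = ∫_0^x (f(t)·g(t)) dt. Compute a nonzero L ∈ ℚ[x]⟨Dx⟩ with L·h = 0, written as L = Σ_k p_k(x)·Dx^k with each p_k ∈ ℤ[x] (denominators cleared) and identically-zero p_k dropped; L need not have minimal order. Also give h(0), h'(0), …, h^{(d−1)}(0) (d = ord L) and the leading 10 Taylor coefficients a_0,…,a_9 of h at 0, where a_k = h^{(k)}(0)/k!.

f: a_k = 2, 2, 10, 18, 58, 130, 362, 882, 2330, 5858, …
g: a_k = -1, -4, -8, -32/3, -32/3, -128/15, -256/45, -1024/315, -512/315, -2048/2835, …
h₀=f·g: eliminate ⇒ L₀, order ≤ 1·1.
Integrate: L := L₀·Dx.
L = (5 + 4·x - 16·x^2)·Dx + (-1 + x + 4·x^2)·Dx^2  (order 2).
h: a_k = 0, -2, -5, -34/3, -143/6, -758/15, -4883/45, -15058/63, -674711/1260, -3458566/2835, …
ICs: h(0) = 0, h′(0) = -2.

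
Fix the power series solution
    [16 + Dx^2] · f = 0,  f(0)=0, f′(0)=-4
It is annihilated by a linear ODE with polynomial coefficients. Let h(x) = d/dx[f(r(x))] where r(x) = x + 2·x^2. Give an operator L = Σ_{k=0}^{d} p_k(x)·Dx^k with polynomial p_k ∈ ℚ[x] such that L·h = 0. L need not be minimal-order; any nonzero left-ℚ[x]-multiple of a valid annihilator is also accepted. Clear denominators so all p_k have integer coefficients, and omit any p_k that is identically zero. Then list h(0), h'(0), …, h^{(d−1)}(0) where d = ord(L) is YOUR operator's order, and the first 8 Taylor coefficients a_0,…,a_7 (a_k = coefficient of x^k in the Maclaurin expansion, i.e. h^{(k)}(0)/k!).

L = (64 + 256·x + 1536·x^2 + 4096·x^3 + 4096·x^4) + (-12 - 48·x)·Dx + (1 + 8·x + 16·x^2)·Dx^2  (order 2).
h: a_k = -4, -16, 32, 256, 1792/3, 0, -106496/45, -229376/45, …
ICs: h(0) = -4, h′(0) = -16.

f: a_k = 0, -4, 0, 32/3, 0, -128/15, 0, 1024/315, …
L₀ from L_f via x↦r, Dx↦r'^{-1}Dx.
Differentiate: ansatz ord ≤ ord L₀ ⇒ L.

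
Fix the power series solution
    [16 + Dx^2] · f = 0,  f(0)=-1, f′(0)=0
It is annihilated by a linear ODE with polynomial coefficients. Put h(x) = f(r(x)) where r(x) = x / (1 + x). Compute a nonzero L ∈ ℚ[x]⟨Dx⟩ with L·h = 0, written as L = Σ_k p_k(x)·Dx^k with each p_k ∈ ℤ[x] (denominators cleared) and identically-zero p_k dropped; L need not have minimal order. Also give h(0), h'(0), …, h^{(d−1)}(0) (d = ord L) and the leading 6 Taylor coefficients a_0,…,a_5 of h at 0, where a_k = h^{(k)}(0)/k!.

L = 16 + (2 + 6·x + 6·x^2 + 2·x^3)·Dx + (1 + 4·x + 6·x^2 + 4·x^3 + x^4)·Dx^2  (order 2).
h: a_k = -1, 0, 8, -16, 40/3, 32/3, …
ICs: h(0) = -1, h′(0) = 0.

f: a_k = -1, 0, 8, 0, -32/3, 0, …
Substitute x→r, Dx→(1/r')Dx; clear ⇒ L₀.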